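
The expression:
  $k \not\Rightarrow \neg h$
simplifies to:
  $h \wedge k$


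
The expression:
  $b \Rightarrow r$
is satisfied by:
  {r: True, b: False}
  {b: False, r: False}
  {b: True, r: True}


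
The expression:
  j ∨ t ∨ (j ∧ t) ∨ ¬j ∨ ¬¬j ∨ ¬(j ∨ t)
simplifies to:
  True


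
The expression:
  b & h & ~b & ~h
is never true.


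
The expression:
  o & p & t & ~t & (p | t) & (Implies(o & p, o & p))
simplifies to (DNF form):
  False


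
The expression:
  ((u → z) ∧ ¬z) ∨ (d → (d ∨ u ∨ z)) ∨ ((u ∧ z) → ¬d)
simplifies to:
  True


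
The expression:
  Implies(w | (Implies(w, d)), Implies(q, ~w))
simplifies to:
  ~q | ~w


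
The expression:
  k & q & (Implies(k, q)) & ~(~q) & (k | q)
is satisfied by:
  {q: True, k: True}


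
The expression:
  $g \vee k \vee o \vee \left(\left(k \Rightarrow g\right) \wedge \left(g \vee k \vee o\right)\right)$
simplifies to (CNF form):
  $g \vee k \vee o$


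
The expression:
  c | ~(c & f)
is always true.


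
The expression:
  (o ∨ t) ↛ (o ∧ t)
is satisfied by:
  {t: True, o: False}
  {o: True, t: False}


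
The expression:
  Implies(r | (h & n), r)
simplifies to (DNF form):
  r | ~h | ~n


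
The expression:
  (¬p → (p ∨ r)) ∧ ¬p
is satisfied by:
  {r: True, p: False}


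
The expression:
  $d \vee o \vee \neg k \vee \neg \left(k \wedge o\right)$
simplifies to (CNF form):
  $\text{True}$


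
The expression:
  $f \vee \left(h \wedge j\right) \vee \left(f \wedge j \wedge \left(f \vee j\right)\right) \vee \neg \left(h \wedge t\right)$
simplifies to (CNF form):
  $f \vee j \vee \neg h \vee \neg t$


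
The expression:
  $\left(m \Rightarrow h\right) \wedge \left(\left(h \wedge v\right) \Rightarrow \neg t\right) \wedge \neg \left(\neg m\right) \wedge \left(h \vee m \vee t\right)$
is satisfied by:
  {h: True, m: True, v: False, t: False}
  {h: True, m: True, t: True, v: False}
  {h: True, m: True, v: True, t: False}


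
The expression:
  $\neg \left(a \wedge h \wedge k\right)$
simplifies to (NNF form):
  $\neg a \vee \neg h \vee \neg k$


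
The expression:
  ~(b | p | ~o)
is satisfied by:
  {o: True, p: False, b: False}


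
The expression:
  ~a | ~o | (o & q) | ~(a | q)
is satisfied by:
  {q: True, o: False, a: False}
  {o: False, a: False, q: False}
  {a: True, q: True, o: False}
  {a: True, o: False, q: False}
  {q: True, o: True, a: False}
  {o: True, q: False, a: False}
  {a: True, o: True, q: True}


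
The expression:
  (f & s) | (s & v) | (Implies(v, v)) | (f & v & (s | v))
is always true.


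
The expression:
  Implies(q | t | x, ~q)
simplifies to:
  ~q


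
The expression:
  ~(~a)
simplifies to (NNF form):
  a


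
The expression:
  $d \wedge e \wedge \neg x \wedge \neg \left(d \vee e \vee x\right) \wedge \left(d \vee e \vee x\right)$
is never true.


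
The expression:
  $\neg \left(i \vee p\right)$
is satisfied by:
  {i: False, p: False}


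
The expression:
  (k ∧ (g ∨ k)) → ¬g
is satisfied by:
  {g: False, k: False}
  {k: True, g: False}
  {g: True, k: False}


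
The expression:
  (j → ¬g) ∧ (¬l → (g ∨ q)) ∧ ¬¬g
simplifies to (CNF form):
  g ∧ ¬j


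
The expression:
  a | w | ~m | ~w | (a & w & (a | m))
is always true.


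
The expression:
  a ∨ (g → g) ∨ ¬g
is always true.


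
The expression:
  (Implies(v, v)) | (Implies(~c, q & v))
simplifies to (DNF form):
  True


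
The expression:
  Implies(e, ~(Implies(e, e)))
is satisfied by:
  {e: False}


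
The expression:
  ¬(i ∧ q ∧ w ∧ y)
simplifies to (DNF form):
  ¬i ∨ ¬q ∨ ¬w ∨ ¬y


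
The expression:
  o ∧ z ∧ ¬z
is never true.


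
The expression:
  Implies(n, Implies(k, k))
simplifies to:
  True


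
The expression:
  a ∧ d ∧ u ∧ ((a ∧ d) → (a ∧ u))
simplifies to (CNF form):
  a ∧ d ∧ u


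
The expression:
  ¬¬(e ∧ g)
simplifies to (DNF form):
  e ∧ g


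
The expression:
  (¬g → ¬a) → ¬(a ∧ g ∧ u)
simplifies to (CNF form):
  ¬a ∨ ¬g ∨ ¬u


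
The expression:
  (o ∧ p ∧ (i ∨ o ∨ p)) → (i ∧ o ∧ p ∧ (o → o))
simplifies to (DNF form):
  i ∨ ¬o ∨ ¬p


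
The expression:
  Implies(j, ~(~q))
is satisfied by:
  {q: True, j: False}
  {j: False, q: False}
  {j: True, q: True}


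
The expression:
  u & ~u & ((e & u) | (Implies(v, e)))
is never true.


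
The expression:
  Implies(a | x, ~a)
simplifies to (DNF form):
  ~a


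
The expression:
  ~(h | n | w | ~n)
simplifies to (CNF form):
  False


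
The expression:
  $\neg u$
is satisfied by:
  {u: False}


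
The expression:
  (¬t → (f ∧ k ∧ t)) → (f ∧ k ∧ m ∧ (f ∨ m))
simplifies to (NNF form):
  (f ∧ k ∧ m) ∨ ¬t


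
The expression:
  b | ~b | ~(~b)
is always true.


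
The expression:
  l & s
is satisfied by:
  {s: True, l: True}


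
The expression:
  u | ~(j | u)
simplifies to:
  u | ~j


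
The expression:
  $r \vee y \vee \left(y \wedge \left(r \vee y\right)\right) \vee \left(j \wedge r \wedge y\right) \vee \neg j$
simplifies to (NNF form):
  $r \vee y \vee \neg j$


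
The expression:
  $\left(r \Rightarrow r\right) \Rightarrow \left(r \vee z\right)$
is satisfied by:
  {r: True, z: True}
  {r: True, z: False}
  {z: True, r: False}


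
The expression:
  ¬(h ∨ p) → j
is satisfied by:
  {p: True, h: True, j: True}
  {p: True, h: True, j: False}
  {p: True, j: True, h: False}
  {p: True, j: False, h: False}
  {h: True, j: True, p: False}
  {h: True, j: False, p: False}
  {j: True, h: False, p: False}


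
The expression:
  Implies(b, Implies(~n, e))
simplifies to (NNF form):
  e | n | ~b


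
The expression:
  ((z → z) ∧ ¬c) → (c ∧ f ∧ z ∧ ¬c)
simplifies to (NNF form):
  c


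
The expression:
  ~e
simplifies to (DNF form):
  ~e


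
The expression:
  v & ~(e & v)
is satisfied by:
  {v: True, e: False}


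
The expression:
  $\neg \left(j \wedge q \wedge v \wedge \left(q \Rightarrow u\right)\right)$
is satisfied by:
  {u: False, v: False, q: False, j: False}
  {j: True, u: False, v: False, q: False}
  {q: True, u: False, v: False, j: False}
  {j: True, q: True, u: False, v: False}
  {v: True, j: False, u: False, q: False}
  {j: True, v: True, u: False, q: False}
  {q: True, v: True, j: False, u: False}
  {j: True, q: True, v: True, u: False}
  {u: True, q: False, v: False, j: False}
  {j: True, u: True, q: False, v: False}
  {q: True, u: True, j: False, v: False}
  {j: True, q: True, u: True, v: False}
  {v: True, u: True, q: False, j: False}
  {j: True, v: True, u: True, q: False}
  {q: True, v: True, u: True, j: False}


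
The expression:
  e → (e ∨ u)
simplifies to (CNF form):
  True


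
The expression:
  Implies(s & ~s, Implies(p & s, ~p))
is always true.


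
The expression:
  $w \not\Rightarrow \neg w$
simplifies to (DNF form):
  $w$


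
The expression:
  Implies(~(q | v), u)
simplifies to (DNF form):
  q | u | v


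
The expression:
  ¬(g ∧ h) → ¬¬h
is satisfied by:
  {h: True}


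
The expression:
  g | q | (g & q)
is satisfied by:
  {q: True, g: True}
  {q: True, g: False}
  {g: True, q: False}


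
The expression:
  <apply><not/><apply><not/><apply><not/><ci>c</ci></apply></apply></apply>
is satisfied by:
  {c: False}


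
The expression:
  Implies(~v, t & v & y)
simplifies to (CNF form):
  v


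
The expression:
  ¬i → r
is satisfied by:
  {i: True, r: True}
  {i: True, r: False}
  {r: True, i: False}


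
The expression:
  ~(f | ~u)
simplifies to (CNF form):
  u & ~f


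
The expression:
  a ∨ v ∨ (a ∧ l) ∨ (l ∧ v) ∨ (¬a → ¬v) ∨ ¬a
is always true.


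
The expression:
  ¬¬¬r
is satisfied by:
  {r: False}


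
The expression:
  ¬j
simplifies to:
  ¬j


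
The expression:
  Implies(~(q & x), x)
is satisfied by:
  {x: True}


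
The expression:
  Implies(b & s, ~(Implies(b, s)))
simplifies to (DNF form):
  ~b | ~s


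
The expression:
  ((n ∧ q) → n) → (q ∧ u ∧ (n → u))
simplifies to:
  q ∧ u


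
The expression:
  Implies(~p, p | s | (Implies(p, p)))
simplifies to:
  True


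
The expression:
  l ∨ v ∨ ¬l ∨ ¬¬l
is always true.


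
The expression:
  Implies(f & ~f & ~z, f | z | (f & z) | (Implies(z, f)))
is always true.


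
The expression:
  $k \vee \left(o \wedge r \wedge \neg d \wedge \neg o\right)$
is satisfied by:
  {k: True}


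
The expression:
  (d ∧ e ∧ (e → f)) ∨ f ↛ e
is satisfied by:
  {d: True, f: True, e: False}
  {f: True, e: False, d: False}
  {d: True, e: True, f: True}


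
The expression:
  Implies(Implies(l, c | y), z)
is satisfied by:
  {z: True, l: True, c: False, y: False}
  {z: True, c: False, l: False, y: False}
  {y: True, z: True, l: True, c: False}
  {y: True, z: True, c: False, l: False}
  {z: True, l: True, c: True, y: False}
  {z: True, c: True, l: False, y: False}
  {z: True, y: True, c: True, l: True}
  {z: True, y: True, c: True, l: False}
  {l: True, y: False, c: False, z: False}


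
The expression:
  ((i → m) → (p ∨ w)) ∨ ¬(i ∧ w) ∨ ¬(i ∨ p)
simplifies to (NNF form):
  True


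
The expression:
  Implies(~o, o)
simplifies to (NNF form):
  o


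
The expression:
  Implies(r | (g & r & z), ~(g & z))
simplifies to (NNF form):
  ~g | ~r | ~z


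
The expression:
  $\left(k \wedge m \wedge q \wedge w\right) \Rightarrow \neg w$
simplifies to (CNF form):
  $\neg k \vee \neg m \vee \neg q \vee \neg w$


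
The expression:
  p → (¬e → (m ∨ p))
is always true.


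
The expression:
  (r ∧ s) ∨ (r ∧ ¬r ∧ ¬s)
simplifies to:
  r ∧ s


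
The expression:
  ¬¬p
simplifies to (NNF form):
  p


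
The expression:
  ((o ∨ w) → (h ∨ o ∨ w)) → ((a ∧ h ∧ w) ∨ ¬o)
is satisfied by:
  {a: True, h: True, w: True, o: False}
  {a: True, h: True, w: False, o: False}
  {a: True, w: True, h: False, o: False}
  {a: True, w: False, h: False, o: False}
  {h: True, w: True, a: False, o: False}
  {h: True, a: False, w: False, o: False}
  {h: False, w: True, a: False, o: False}
  {h: False, a: False, w: False, o: False}
  {a: True, o: True, h: True, w: True}


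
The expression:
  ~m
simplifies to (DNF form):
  ~m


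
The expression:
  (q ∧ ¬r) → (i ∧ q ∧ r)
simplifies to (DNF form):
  r ∨ ¬q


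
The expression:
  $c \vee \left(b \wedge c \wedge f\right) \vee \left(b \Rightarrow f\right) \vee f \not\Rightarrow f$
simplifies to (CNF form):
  $c \vee f \vee \neg b$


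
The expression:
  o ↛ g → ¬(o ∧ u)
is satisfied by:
  {g: True, u: False, o: False}
  {u: False, o: False, g: False}
  {o: True, g: True, u: False}
  {o: True, u: False, g: False}
  {g: True, u: True, o: False}
  {u: True, g: False, o: False}
  {o: True, u: True, g: True}


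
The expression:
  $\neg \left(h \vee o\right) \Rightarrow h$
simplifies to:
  $h \vee o$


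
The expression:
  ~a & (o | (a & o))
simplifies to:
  o & ~a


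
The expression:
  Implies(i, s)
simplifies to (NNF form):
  s | ~i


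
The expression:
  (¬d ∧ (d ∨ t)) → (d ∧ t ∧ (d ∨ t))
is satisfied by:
  {d: True, t: False}
  {t: False, d: False}
  {t: True, d: True}


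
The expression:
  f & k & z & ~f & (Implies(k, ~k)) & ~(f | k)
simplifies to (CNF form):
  False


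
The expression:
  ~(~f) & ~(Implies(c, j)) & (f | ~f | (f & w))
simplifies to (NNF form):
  c & f & ~j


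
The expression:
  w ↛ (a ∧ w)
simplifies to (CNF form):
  w ∧ ¬a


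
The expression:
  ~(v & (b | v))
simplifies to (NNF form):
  ~v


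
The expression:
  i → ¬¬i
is always true.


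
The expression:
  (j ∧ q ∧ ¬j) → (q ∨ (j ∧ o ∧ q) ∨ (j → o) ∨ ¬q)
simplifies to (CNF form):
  True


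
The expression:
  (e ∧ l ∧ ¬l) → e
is always true.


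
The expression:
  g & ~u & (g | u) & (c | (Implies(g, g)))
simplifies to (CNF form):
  g & ~u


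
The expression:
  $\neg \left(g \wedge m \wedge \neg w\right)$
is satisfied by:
  {w: True, g: False, m: False}
  {g: False, m: False, w: False}
  {w: True, m: True, g: False}
  {m: True, g: False, w: False}
  {w: True, g: True, m: False}
  {g: True, w: False, m: False}
  {w: True, m: True, g: True}


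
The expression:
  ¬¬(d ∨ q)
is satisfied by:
  {d: True, q: True}
  {d: True, q: False}
  {q: True, d: False}


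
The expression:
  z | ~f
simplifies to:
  z | ~f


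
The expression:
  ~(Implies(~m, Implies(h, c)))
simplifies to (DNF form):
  h & ~c & ~m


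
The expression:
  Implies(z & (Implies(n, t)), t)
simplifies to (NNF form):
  n | t | ~z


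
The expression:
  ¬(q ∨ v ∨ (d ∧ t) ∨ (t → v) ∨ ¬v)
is never true.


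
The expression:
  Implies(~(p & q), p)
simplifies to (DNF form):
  p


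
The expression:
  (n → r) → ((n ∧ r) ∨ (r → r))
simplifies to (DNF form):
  True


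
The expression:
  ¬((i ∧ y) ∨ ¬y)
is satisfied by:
  {y: True, i: False}


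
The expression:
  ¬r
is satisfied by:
  {r: False}


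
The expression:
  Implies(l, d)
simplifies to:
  d | ~l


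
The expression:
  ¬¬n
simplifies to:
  n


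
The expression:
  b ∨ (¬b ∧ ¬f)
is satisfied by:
  {b: True, f: False}
  {f: False, b: False}
  {f: True, b: True}


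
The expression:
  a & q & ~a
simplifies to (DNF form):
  False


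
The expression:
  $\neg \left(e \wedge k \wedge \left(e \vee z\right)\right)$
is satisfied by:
  {k: False, e: False}
  {e: True, k: False}
  {k: True, e: False}


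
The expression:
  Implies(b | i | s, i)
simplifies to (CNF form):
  (i | ~b) & (i | ~s)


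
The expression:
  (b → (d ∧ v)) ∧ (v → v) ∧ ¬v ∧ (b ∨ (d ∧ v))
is never true.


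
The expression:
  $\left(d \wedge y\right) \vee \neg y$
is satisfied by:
  {d: True, y: False}
  {y: False, d: False}
  {y: True, d: True}


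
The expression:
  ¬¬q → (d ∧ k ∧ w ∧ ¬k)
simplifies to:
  ¬q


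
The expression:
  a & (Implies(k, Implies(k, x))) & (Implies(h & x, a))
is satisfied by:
  {a: True, x: True, k: False}
  {a: True, k: False, x: False}
  {a: True, x: True, k: True}


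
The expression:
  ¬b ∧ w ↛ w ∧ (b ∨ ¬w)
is never true.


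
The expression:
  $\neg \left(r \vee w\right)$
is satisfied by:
  {r: False, w: False}


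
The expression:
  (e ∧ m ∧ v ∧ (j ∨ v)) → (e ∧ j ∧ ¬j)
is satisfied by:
  {m: False, e: False, v: False}
  {v: True, m: False, e: False}
  {e: True, m: False, v: False}
  {v: True, e: True, m: False}
  {m: True, v: False, e: False}
  {v: True, m: True, e: False}
  {e: True, m: True, v: False}


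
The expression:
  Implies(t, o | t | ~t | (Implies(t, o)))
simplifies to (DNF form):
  True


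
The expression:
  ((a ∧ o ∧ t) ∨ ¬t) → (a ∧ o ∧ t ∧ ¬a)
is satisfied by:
  {t: True, o: False, a: False}
  {t: True, a: True, o: False}
  {t: True, o: True, a: False}


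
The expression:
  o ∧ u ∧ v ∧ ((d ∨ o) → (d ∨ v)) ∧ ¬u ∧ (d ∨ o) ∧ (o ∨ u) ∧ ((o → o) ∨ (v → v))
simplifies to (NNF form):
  False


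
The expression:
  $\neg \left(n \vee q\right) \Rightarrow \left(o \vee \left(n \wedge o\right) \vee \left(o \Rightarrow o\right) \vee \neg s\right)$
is always true.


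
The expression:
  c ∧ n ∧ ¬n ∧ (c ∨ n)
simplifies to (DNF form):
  False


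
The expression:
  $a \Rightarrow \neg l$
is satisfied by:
  {l: False, a: False}
  {a: True, l: False}
  {l: True, a: False}


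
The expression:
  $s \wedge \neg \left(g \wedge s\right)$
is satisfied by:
  {s: True, g: False}


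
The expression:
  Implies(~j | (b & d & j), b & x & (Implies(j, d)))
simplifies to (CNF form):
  (b | j) & (j | x) & (b | j | ~b) & (b | j | ~d) & (j | x | ~b) & (j | x | ~d) & (b | ~b | ~d) & (x | ~b | ~d)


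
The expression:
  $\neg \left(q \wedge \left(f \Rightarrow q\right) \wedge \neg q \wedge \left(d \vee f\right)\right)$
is always true.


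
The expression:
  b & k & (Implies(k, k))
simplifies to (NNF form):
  b & k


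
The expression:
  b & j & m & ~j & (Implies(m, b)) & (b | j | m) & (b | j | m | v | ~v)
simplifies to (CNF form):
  False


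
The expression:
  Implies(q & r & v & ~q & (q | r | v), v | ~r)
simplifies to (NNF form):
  True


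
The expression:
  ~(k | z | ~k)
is never true.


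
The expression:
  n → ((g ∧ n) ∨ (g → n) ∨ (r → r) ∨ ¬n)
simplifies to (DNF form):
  True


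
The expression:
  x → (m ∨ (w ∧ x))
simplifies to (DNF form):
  m ∨ w ∨ ¬x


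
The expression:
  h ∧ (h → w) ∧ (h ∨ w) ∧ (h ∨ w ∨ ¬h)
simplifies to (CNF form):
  h ∧ w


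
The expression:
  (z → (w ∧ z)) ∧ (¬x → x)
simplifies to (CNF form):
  x ∧ (w ∨ ¬z)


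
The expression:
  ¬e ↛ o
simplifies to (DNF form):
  o ∨ ¬e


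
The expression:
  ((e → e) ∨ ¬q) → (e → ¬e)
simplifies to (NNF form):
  ¬e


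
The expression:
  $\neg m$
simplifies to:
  $\neg m$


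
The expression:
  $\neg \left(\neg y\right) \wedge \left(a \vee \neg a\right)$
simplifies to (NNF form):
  $y$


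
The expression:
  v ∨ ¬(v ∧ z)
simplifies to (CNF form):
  True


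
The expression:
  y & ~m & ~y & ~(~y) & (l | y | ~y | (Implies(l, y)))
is never true.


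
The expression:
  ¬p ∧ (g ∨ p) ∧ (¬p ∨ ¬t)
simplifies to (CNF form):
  g ∧ ¬p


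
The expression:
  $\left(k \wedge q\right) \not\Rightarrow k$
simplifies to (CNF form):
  $\text{False}$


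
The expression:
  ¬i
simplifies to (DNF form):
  ¬i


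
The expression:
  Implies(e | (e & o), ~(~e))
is always true.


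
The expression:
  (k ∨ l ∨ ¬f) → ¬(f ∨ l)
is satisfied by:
  {k: False, l: False, f: False}
  {f: True, k: False, l: False}
  {k: True, f: False, l: False}


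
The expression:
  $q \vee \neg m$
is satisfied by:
  {q: True, m: False}
  {m: False, q: False}
  {m: True, q: True}


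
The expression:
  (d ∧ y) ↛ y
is never true.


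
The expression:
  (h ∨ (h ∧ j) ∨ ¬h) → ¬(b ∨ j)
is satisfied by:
  {j: False, b: False}


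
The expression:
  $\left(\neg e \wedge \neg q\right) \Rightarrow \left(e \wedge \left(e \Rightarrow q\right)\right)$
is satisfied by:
  {q: True, e: True}
  {q: True, e: False}
  {e: True, q: False}


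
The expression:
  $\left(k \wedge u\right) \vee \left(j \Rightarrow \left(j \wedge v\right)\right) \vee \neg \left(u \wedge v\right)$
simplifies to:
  $\text{True}$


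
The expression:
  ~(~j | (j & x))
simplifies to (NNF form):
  j & ~x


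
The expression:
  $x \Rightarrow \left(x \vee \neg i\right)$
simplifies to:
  $\text{True}$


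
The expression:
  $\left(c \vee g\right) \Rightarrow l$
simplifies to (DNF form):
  $l \vee \left(\neg c \wedge \neg g\right)$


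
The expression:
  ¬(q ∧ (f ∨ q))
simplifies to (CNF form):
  ¬q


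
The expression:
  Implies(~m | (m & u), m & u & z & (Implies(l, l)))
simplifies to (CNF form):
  m & (z | ~u)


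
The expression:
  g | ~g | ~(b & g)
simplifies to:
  True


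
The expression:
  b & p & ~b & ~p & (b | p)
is never true.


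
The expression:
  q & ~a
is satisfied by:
  {q: True, a: False}


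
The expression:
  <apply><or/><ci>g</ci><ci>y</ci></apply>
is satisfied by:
  {y: True, g: True}
  {y: True, g: False}
  {g: True, y: False}


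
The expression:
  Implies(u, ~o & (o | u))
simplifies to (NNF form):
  ~o | ~u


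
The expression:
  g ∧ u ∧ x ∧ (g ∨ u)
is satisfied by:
  {u: True, x: True, g: True}


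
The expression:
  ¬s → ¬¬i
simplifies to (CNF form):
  i ∨ s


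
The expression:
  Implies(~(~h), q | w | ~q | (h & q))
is always true.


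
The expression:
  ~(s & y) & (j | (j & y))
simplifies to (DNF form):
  (j & ~s) | (j & ~y)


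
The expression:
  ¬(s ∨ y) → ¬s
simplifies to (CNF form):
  True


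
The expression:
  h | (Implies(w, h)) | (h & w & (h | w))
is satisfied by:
  {h: True, w: False}
  {w: False, h: False}
  {w: True, h: True}


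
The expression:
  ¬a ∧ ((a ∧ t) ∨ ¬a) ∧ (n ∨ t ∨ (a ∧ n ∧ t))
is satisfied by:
  {n: True, t: True, a: False}
  {n: True, t: False, a: False}
  {t: True, n: False, a: False}


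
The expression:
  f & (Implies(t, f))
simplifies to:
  f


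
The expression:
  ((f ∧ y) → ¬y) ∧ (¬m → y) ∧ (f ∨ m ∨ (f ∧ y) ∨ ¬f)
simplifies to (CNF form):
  (m ∨ y) ∧ (m ∨ ¬f) ∧ (y ∨ ¬y) ∧ (¬f ∨ ¬y)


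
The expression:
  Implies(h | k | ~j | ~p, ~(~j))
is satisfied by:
  {j: True}


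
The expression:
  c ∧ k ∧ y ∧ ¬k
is never true.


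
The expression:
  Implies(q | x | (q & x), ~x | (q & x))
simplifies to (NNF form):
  q | ~x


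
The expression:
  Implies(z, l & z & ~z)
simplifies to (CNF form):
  ~z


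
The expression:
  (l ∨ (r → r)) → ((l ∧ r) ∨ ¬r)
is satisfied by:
  {l: True, r: False}
  {r: False, l: False}
  {r: True, l: True}


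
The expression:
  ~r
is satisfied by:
  {r: False}


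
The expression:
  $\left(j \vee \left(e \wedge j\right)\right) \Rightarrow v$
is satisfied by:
  {v: True, j: False}
  {j: False, v: False}
  {j: True, v: True}


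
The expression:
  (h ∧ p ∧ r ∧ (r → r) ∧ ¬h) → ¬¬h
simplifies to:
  True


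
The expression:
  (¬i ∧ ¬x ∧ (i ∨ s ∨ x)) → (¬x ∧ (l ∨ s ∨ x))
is always true.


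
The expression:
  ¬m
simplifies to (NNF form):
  ¬m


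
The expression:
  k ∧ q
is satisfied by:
  {q: True, k: True}


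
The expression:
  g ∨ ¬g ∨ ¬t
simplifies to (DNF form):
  True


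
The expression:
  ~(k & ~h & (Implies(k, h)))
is always true.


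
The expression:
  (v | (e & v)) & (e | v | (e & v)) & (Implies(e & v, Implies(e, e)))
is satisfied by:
  {v: True}


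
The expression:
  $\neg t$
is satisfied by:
  {t: False}


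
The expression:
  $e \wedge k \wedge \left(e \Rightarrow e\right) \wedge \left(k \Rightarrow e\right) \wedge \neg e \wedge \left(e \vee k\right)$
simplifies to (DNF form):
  $\text{False}$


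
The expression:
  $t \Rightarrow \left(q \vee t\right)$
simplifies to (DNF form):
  $\text{True}$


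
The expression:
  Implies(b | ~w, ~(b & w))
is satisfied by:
  {w: False, b: False}
  {b: True, w: False}
  {w: True, b: False}


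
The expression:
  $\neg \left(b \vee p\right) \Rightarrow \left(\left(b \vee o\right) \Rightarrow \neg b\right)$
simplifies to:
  $\text{True}$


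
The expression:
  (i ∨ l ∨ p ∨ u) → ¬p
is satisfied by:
  {p: False}


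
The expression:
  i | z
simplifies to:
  i | z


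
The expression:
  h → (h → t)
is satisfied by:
  {t: True, h: False}
  {h: False, t: False}
  {h: True, t: True}


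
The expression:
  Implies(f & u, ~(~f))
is always true.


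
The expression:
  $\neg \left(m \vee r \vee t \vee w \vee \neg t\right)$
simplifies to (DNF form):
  $\text{False}$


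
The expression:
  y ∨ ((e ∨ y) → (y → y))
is always true.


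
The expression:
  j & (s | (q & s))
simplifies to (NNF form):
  j & s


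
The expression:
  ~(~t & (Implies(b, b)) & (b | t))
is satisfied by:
  {t: True, b: False}
  {b: False, t: False}
  {b: True, t: True}


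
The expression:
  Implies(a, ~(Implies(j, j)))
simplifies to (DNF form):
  ~a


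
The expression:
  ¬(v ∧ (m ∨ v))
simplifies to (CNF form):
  ¬v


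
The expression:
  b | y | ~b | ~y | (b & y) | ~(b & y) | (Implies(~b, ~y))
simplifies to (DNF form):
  True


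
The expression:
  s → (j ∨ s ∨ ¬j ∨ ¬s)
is always true.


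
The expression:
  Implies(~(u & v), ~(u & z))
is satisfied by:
  {v: True, u: False, z: False}
  {u: False, z: False, v: False}
  {z: True, v: True, u: False}
  {z: True, u: False, v: False}
  {v: True, u: True, z: False}
  {u: True, v: False, z: False}
  {z: True, u: True, v: True}


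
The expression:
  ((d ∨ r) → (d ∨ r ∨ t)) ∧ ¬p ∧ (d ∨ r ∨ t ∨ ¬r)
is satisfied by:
  {p: False}


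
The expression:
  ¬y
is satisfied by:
  {y: False}


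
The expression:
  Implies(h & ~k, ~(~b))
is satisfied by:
  {b: True, k: True, h: False}
  {b: True, h: False, k: False}
  {k: True, h: False, b: False}
  {k: False, h: False, b: False}
  {b: True, k: True, h: True}
  {b: True, h: True, k: False}
  {k: True, h: True, b: False}


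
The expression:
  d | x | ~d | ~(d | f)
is always true.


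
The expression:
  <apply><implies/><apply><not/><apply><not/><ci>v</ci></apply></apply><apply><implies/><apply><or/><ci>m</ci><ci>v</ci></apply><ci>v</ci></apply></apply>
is always true.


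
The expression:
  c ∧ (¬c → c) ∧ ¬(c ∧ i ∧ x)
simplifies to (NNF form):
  c ∧ (¬i ∨ ¬x)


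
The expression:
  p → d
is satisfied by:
  {d: True, p: False}
  {p: False, d: False}
  {p: True, d: True}


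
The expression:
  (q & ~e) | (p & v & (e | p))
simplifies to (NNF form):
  (p | q) & (q | v) & (p | ~e) & (v | ~e)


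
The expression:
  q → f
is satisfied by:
  {f: True, q: False}
  {q: False, f: False}
  {q: True, f: True}


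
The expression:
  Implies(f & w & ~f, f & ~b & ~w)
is always true.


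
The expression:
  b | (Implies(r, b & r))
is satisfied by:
  {b: True, r: False}
  {r: False, b: False}
  {r: True, b: True}


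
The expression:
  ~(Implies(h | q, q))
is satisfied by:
  {h: True, q: False}


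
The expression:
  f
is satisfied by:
  {f: True}


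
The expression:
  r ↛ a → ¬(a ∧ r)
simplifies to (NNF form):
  True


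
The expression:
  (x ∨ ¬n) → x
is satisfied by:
  {n: True, x: True}
  {n: True, x: False}
  {x: True, n: False}


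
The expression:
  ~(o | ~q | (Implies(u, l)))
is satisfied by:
  {u: True, q: True, o: False, l: False}


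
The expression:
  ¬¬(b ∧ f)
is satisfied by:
  {b: True, f: True}


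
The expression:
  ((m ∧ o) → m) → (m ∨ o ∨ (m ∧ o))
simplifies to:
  m ∨ o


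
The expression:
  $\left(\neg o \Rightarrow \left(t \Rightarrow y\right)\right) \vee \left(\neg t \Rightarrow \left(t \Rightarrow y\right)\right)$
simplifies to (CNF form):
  $\text{True}$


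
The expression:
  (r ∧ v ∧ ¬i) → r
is always true.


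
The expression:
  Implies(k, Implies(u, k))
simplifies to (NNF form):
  True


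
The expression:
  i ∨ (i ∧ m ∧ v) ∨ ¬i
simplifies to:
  True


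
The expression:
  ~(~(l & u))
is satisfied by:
  {u: True, l: True}


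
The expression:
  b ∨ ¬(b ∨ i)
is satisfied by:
  {b: True, i: False}
  {i: False, b: False}
  {i: True, b: True}


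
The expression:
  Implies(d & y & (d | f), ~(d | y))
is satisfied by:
  {d: False, y: False}
  {y: True, d: False}
  {d: True, y: False}


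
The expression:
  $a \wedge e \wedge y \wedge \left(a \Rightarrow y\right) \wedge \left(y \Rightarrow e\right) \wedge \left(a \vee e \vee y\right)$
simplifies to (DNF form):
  $a \wedge e \wedge y$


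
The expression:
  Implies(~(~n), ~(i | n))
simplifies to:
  ~n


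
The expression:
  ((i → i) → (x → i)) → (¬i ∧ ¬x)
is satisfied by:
  {i: False}


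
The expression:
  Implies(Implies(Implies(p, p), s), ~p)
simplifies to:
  ~p | ~s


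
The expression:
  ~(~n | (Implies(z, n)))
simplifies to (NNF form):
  False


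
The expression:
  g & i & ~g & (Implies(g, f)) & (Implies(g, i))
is never true.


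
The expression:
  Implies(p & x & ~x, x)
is always true.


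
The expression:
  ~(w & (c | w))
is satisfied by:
  {w: False}


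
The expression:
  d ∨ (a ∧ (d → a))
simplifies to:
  a ∨ d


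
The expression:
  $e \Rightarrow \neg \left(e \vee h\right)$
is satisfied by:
  {e: False}


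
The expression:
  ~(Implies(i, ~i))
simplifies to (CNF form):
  i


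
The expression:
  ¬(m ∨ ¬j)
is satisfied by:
  {j: True, m: False}


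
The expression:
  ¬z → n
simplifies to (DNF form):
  n ∨ z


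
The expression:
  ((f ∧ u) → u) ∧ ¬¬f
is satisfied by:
  {f: True}


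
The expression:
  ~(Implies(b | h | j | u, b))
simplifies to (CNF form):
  ~b & (h | j | u)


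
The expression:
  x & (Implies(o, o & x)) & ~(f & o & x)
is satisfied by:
  {x: True, o: False, f: False}
  {f: True, x: True, o: False}
  {o: True, x: True, f: False}


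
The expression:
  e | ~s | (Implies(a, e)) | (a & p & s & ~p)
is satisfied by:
  {e: True, s: False, a: False}
  {s: False, a: False, e: False}
  {a: True, e: True, s: False}
  {a: True, s: False, e: False}
  {e: True, s: True, a: False}
  {s: True, e: False, a: False}
  {a: True, s: True, e: True}


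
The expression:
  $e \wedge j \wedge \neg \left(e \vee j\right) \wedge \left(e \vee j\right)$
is never true.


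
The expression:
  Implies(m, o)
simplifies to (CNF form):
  o | ~m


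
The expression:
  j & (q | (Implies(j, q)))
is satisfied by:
  {j: True, q: True}


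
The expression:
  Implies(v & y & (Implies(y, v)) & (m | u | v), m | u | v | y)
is always true.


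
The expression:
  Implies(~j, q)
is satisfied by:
  {q: True, j: True}
  {q: True, j: False}
  {j: True, q: False}


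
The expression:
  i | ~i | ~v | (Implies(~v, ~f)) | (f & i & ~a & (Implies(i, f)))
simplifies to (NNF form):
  True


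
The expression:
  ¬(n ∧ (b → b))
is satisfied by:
  {n: False}


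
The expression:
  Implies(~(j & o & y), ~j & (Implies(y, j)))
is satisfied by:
  {o: True, y: False, j: False}
  {o: False, y: False, j: False}
  {j: True, y: True, o: True}


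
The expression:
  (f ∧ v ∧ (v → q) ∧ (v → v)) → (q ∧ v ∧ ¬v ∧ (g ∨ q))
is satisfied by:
  {v: False, q: False, f: False}
  {f: True, v: False, q: False}
  {q: True, v: False, f: False}
  {f: True, q: True, v: False}
  {v: True, f: False, q: False}
  {f: True, v: True, q: False}
  {q: True, v: True, f: False}


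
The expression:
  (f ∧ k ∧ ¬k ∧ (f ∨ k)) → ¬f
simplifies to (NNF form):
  True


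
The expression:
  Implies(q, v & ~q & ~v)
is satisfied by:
  {q: False}


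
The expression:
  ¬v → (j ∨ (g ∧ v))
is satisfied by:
  {v: True, j: True}
  {v: True, j: False}
  {j: True, v: False}


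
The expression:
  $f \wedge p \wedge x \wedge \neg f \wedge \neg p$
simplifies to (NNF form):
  $\text{False}$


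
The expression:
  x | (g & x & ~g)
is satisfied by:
  {x: True}


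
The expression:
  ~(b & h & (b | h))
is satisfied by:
  {h: False, b: False}
  {b: True, h: False}
  {h: True, b: False}


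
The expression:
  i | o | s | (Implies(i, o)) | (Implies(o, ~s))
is always true.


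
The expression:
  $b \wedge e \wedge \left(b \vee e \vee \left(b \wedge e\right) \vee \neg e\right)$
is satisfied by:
  {e: True, b: True}


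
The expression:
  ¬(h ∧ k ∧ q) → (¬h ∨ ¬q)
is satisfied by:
  {k: True, h: False, q: False}
  {h: False, q: False, k: False}
  {k: True, q: True, h: False}
  {q: True, h: False, k: False}
  {k: True, h: True, q: False}
  {h: True, k: False, q: False}
  {k: True, q: True, h: True}


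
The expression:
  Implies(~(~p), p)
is always true.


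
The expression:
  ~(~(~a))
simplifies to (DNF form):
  ~a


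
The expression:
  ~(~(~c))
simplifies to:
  ~c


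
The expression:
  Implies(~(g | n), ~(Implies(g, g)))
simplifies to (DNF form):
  g | n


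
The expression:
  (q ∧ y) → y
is always true.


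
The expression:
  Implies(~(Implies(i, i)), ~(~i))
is always true.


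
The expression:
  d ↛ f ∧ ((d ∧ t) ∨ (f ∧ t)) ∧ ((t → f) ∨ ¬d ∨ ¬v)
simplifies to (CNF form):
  d ∧ t ∧ ¬f ∧ ¬v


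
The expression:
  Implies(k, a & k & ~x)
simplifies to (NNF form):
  ~k | (a & ~x)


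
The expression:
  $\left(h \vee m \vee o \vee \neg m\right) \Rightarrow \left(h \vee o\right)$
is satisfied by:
  {o: True, h: True}
  {o: True, h: False}
  {h: True, o: False}


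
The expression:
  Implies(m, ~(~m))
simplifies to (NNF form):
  True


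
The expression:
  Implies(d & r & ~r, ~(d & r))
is always true.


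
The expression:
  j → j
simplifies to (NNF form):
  True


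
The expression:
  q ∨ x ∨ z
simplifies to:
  q ∨ x ∨ z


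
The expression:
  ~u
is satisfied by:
  {u: False}


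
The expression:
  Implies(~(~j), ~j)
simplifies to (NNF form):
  ~j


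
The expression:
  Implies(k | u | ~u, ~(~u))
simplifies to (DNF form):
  u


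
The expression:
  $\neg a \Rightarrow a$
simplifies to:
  $a$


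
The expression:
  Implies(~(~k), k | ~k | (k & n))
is always true.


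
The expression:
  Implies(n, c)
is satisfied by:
  {c: True, n: False}
  {n: False, c: False}
  {n: True, c: True}


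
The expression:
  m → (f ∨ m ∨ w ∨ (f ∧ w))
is always true.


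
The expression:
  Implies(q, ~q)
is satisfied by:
  {q: False}


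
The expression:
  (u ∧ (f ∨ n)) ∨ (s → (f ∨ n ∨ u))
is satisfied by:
  {n: True, u: True, f: True, s: False}
  {n: True, u: True, s: False, f: False}
  {n: True, f: True, s: False, u: False}
  {n: True, s: False, f: False, u: False}
  {u: True, f: True, s: False, n: False}
  {u: True, s: False, f: False, n: False}
  {f: True, u: False, s: False, n: False}
  {u: False, s: False, f: False, n: False}
  {u: True, n: True, s: True, f: True}
  {u: True, n: True, s: True, f: False}
  {n: True, s: True, f: True, u: False}
  {n: True, s: True, u: False, f: False}
  {f: True, s: True, u: True, n: False}
  {s: True, u: True, n: False, f: False}
  {s: True, f: True, n: False, u: False}


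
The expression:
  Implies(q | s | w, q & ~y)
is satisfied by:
  {q: True, s: False, w: False, y: False}
  {q: True, w: True, s: False, y: False}
  {q: True, s: True, w: False, y: False}
  {q: True, w: True, s: True, y: False}
  {y: False, s: False, w: False, q: False}
  {y: True, s: False, w: False, q: False}


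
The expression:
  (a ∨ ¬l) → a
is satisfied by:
  {a: True, l: True}
  {a: True, l: False}
  {l: True, a: False}


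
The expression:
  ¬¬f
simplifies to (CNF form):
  f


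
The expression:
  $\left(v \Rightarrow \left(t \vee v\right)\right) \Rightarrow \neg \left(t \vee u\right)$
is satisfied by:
  {u: False, t: False}


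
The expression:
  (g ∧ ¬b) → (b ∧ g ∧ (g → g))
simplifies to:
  b ∨ ¬g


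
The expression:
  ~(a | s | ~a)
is never true.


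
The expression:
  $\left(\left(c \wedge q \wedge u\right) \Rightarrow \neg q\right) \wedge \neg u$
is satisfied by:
  {u: False}


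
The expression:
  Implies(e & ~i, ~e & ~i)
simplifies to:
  i | ~e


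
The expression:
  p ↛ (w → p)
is never true.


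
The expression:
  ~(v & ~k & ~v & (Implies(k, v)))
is always true.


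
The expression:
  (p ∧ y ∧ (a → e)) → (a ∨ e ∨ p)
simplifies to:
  True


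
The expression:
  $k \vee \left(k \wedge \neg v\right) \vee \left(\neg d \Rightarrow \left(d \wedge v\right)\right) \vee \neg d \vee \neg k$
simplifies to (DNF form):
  $\text{True}$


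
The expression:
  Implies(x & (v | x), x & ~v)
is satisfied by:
  {v: False, x: False}
  {x: True, v: False}
  {v: True, x: False}


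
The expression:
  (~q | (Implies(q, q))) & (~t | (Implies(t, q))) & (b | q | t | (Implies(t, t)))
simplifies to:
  q | ~t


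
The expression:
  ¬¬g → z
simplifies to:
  z ∨ ¬g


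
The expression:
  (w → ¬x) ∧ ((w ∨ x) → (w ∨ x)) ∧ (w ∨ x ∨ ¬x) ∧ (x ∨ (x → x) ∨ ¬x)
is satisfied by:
  {w: False, x: False}
  {x: True, w: False}
  {w: True, x: False}


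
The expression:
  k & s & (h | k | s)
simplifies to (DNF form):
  k & s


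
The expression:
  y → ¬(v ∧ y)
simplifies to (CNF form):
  ¬v ∨ ¬y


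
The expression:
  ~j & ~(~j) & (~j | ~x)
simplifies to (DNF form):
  False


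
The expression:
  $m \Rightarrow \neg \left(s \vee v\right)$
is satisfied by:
  {s: False, m: False, v: False}
  {v: True, s: False, m: False}
  {s: True, v: False, m: False}
  {v: True, s: True, m: False}
  {m: True, v: False, s: False}


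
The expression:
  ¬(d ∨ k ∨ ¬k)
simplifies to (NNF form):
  False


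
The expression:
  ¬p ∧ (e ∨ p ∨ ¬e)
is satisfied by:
  {p: False}


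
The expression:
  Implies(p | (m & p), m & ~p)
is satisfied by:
  {p: False}


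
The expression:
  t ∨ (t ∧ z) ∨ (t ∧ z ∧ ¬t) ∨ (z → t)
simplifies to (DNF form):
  t ∨ ¬z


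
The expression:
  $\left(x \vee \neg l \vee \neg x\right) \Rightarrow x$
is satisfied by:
  {x: True}


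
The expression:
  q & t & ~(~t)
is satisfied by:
  {t: True, q: True}


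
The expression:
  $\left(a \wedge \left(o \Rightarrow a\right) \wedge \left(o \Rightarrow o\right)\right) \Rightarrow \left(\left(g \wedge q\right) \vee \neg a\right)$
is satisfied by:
  {q: True, g: True, a: False}
  {q: True, g: False, a: False}
  {g: True, q: False, a: False}
  {q: False, g: False, a: False}
  {a: True, q: True, g: True}


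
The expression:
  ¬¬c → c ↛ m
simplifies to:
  ¬c ∨ ¬m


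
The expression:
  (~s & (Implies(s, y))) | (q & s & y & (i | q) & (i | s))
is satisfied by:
  {q: True, y: True, s: False}
  {q: True, y: False, s: False}
  {y: True, q: False, s: False}
  {q: False, y: False, s: False}
  {q: True, s: True, y: True}


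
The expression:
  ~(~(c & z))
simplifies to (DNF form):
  c & z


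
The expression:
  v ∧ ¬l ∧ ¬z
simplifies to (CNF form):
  v ∧ ¬l ∧ ¬z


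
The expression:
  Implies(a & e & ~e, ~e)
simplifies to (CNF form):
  True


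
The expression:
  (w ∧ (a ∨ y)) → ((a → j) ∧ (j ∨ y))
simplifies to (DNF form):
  j ∨ ¬a ∨ ¬w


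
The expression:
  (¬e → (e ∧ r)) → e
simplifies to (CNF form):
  True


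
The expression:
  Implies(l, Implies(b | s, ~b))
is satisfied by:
  {l: False, b: False}
  {b: True, l: False}
  {l: True, b: False}


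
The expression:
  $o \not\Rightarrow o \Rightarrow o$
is always true.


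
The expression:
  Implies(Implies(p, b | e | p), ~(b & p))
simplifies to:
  ~b | ~p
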